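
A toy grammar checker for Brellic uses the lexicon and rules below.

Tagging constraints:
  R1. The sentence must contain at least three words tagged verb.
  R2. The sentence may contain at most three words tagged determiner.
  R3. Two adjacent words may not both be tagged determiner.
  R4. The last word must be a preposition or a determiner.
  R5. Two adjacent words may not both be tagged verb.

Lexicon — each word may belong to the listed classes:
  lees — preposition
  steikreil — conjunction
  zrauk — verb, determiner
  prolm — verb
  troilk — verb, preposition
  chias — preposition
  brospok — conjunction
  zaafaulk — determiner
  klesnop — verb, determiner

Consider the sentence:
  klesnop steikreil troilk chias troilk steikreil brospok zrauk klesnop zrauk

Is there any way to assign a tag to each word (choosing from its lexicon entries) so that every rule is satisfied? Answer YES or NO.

Candidates per position — 1:klesnop {verb,determiner}; 2:steikreil {conjunction}; 3:troilk {verb,preposition}; 4:chias {preposition}; 5:troilk {verb,preposition}; 6:steikreil {conjunction}; 7:brospok {conjunction}; 8:zrauk {verb,determiner}; 9:klesnop {verb,determiner}; 10:zrauk {verb,determiner}.
One satisfying assignment: verb conjunction verb preposition verb conjunction conjunction determiner verb determiner.
Rule-by-rule: rule 1 ✓; rule 2 ✓; rule 3 ✓; rule 4 ✓; rule 5 ✓.

YES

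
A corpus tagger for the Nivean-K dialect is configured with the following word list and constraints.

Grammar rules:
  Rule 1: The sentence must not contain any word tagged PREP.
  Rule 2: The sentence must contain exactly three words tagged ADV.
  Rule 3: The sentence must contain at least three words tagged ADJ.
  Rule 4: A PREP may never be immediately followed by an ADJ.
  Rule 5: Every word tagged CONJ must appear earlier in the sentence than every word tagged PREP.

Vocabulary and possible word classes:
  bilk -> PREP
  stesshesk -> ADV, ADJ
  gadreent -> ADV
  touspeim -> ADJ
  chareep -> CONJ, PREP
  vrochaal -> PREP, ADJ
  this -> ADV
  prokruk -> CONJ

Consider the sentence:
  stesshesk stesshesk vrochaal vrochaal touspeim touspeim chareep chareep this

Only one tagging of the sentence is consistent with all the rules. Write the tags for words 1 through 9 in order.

Candidates per position — 1:stesshesk {ADV,ADJ}; 2:stesshesk {ADV,ADJ}; 3:vrochaal {PREP,ADJ}; 4:vrochaal {PREP,ADJ}; 5:touspeim {ADJ}; 6:touspeim {ADJ}; 7:chareep {CONJ,PREP}; 8:chareep {CONJ,PREP}; 9:this {ADV}.
At position 1, choosing ADJ makes rule 2 impossible to satisfy; hence ADV.
At position 2, choosing ADJ makes rule 2 impossible to satisfy; hence ADV.
At position 3, choosing PREP makes rule 1 impossible to satisfy; hence ADJ.
At position 4, choosing PREP makes rule 1 impossible to satisfy; hence ADJ.
At position 7, choosing PREP makes rule 1 impossible to satisfy; hence CONJ.
At position 8, choosing PREP makes rule 1 impossible to satisfy; hence CONJ.
So the tagging must be: ADV ADV ADJ ADJ ADJ ADJ CONJ CONJ ADV.
Checking: rule 1 holds; rule 2 holds; rule 3 holds; rule 4 holds; rule 5 holds.

ADV ADV ADJ ADJ ADJ ADJ CONJ CONJ ADV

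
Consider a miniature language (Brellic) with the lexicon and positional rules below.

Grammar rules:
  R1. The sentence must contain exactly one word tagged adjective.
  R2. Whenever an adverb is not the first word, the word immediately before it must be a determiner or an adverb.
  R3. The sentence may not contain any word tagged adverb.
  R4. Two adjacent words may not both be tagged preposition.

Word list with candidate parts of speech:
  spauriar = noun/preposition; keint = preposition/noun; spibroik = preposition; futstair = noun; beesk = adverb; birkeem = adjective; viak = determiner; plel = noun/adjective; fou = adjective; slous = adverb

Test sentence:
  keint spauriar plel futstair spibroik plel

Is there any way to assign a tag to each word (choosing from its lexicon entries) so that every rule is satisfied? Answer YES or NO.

Candidates per position — 1:keint {preposition,noun}; 2:spauriar {noun,preposition}; 3:plel {noun,adjective}; 4:futstair {noun}; 5:spibroik {preposition}; 6:plel {noun,adjective}.
One satisfying assignment: noun noun noun noun preposition adjective.
Check: rule 1 satisfied; rule 2 satisfied; rule 3 satisfied; rule 4 satisfied.

YES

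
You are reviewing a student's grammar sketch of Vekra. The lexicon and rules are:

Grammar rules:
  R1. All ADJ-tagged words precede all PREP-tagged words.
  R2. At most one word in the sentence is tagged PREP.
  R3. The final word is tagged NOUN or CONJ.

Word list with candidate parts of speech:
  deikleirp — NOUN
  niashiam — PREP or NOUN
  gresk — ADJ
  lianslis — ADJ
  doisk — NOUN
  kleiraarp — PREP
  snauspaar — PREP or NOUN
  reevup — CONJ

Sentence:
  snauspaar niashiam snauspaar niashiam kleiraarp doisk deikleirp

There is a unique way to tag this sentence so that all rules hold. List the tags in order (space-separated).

NOUN NOUN NOUN NOUN PREP NOUN NOUN

Candidates per position — 1:snauspaar {PREP,NOUN}; 2:niashiam {PREP,NOUN}; 3:snauspaar {PREP,NOUN}; 4:niashiam {PREP,NOUN}; 5:kleiraarp {PREP}; 6:doisk {NOUN}; 7:deikleirp {NOUN}.
Position 1: tagging it PREP would leave rule 2 unsatisfiable, so it must be NOUN.
Position 2: tagging it PREP would leave rule 2 unsatisfiable, so it must be NOUN.
Position 3: tagging it PREP would leave rule 2 unsatisfiable, so it must be NOUN.
Position 4: tagging it PREP would leave rule 2 unsatisfiable, so it must be NOUN.
The unique satisfying tagging is: NOUN NOUN NOUN NOUN PREP NOUN NOUN.
Checking: rule 1 ok; rule 2 ok; rule 3 ok.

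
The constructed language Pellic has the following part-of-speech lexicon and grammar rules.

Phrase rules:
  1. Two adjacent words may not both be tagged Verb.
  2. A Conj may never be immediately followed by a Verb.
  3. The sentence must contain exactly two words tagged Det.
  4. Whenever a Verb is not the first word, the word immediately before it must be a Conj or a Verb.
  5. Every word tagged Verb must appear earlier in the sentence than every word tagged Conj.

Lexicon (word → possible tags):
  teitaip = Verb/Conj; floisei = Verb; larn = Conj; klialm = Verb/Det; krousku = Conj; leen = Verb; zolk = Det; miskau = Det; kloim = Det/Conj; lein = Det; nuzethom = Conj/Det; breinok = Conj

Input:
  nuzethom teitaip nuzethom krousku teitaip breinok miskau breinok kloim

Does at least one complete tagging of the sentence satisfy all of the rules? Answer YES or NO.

Candidates per position — 1:nuzethom {Conj,Det}; 2:teitaip {Verb,Conj}; 3:nuzethom {Conj,Det}; 4:krousku {Conj}; 5:teitaip {Verb,Conj}; 6:breinok {Conj}; 7:miskau {Det}; 8:breinok {Conj}; 9:kloim {Det,Conj}.
One satisfying assignment: Det Conj Conj Conj Conj Conj Det Conj Conj.
Rule-by-rule: rule 1 ok; rule 2 ok; rule 3 ok; rule 4 ok; rule 5 ok.

YES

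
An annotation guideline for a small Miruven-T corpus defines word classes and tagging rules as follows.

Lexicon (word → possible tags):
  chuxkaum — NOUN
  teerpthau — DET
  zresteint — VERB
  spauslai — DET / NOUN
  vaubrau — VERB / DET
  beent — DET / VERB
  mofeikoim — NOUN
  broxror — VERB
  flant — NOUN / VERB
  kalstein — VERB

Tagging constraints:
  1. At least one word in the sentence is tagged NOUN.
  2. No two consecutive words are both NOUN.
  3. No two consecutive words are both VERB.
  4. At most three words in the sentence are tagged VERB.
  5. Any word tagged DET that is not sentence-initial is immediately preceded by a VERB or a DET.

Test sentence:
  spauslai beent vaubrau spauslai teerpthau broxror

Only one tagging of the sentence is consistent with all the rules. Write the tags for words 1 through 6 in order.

Candidates per position — 1:spauslai {DET,NOUN}; 2:beent {DET,VERB}; 3:vaubrau {VERB,DET}; 4:spauslai {DET,NOUN}; 5:teerpthau {DET}; 6:broxror {VERB}.
If word 4 were NOUN, no tagging could satisfy rule 5; so word 4 is DET.
If word 1 were DET, no tagging could satisfy rule 1; so word 1 is NOUN.
If word 2 were DET, no tagging could satisfy rule 5; so word 2 is VERB.
If word 3 were VERB, no tagging could satisfy rule 3; so word 3 is DET.
The only consistent sequence is: NOUN VERB DET DET DET VERB.
Checking: rule 1 ok; rule 2 ok; rule 3 ok; rule 4 ok; rule 5 ok.

NOUN VERB DET DET DET VERB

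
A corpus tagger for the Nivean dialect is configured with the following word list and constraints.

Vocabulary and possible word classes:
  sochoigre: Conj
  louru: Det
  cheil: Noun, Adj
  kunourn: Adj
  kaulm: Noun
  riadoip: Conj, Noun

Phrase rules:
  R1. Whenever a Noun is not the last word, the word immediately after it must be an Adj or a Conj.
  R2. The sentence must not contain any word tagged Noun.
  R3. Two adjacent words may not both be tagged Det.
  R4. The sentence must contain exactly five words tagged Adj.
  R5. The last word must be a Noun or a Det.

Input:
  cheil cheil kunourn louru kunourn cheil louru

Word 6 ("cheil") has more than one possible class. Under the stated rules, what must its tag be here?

Candidates per position — 1:cheil {Noun,Adj}; 2:cheil {Noun,Adj}; 3:kunourn {Adj}; 4:louru {Det}; 5:kunourn {Adj}; 6:cheil {Noun,Adj}; 7:louru {Det}.
At position 1, choosing Noun makes rule 2 impossible to satisfy; hence Adj.
At position 2, choosing Noun makes rule 2 impossible to satisfy; hence Adj.
At position 6, choosing Noun makes rule 1 impossible to satisfy; hence Adj.
That leaves exactly one tagging: Adj Adj Adj Det Adj Adj Det.
Rule-by-rule: rule 1 satisfied; rule 2 satisfied; rule 3 satisfied; rule 4 satisfied; rule 5 satisfied.

Adj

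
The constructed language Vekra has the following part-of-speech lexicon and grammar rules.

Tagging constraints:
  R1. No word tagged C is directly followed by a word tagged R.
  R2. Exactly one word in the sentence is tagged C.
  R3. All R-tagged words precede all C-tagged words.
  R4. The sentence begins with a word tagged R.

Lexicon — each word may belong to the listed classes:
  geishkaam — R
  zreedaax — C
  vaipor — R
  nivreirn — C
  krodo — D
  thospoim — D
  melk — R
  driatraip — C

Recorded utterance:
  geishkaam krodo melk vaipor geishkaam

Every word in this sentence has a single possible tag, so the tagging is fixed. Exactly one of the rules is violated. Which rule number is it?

Fixed tagging: R D R R R.
Applying the rules: R1 holds, R2 violated, R3 holds, R4 holds.
Only rule 2 fails.

2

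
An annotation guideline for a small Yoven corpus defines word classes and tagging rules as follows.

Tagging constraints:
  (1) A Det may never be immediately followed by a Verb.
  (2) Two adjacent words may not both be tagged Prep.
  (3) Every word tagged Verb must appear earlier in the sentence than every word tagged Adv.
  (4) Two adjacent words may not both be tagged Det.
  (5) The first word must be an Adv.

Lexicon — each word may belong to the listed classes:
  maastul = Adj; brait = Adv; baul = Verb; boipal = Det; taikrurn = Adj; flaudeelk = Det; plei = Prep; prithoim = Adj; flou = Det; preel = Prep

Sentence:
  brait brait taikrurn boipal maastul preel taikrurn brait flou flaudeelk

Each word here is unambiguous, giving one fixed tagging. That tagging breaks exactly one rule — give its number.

Fixed tagging: Adv Adv Adj Det Adj Prep Adj Adv Det Det.
Rule check: R1 ✓, R2 ✓, R3 ✓, R4 ✗, R5 ✓.
Only rule 4 fails.

4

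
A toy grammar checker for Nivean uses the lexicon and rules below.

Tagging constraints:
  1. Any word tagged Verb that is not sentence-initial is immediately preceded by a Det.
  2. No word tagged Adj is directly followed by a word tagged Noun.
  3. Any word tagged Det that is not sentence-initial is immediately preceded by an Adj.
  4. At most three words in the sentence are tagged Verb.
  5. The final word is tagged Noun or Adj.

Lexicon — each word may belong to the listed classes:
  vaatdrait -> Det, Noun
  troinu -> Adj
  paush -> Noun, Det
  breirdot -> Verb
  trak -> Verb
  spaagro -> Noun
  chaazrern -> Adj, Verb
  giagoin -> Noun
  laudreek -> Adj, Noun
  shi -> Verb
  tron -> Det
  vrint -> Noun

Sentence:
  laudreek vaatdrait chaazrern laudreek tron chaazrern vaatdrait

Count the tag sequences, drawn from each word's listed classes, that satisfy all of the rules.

Candidates per position — 1:laudreek {Adj,Noun}; 2:vaatdrait {Det,Noun}; 3:chaazrern {Adj,Verb}; 4:laudreek {Adj,Noun}; 5:tron {Det}; 6:chaazrern {Adj,Verb}; 7:vaatdrait {Det,Noun}.
There are 64 candidate sequences in total.
The sequences that satisfy every rule: Adj Det Adj Adj Det Verb Noun; Adj Det Verb Adj Det Verb Noun; Noun Noun Adj Adj Det Verb Noun.
Count = 3.

3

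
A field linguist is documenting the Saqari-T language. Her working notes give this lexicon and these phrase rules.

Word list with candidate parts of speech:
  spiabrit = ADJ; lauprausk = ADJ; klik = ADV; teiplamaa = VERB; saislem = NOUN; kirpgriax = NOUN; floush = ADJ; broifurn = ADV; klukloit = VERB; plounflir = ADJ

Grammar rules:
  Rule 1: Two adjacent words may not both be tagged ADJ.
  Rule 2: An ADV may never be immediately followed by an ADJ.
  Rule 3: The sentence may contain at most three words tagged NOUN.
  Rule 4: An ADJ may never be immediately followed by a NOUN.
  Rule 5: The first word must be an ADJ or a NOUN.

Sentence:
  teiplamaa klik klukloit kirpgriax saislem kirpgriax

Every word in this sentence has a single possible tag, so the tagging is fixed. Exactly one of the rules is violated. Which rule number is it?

Fixed tagging: VERB ADV VERB NOUN NOUN NOUN.
Checking each rule: R1 ok, R2 ok, R3 ok, R4 ok, R5 fails.
Only rule 5 fails.

5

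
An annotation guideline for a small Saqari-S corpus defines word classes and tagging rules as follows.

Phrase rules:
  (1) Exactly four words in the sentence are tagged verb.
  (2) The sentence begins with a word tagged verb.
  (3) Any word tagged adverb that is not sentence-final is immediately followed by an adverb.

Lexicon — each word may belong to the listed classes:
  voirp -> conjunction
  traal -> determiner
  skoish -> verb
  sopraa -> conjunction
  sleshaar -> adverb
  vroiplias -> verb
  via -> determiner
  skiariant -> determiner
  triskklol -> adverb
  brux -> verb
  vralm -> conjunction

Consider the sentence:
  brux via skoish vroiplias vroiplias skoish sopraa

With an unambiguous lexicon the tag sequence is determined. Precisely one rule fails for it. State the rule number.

Fixed tagging: verb determiner verb verb verb verb conjunction.
Rule check: R1 violated, R2 holds, R3 holds.
Only rule 1 fails.

1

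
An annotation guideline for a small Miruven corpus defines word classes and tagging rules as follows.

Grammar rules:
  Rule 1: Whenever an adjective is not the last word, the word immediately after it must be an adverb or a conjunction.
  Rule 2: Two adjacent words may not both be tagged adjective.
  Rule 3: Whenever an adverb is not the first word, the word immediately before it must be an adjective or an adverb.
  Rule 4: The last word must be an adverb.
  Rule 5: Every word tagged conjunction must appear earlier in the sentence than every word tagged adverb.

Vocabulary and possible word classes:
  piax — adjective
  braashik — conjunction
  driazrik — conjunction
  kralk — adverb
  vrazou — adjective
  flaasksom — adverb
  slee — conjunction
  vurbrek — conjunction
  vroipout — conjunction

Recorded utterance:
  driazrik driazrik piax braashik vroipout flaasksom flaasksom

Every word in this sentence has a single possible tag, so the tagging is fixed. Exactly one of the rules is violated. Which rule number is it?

3

Fixed tagging: conjunction conjunction adjective conjunction conjunction adverb adverb.
Applying the rules: R1 ✓, R2 ✓, R3 ✗, R4 ✓, R5 ✓.
Only rule 3 fails.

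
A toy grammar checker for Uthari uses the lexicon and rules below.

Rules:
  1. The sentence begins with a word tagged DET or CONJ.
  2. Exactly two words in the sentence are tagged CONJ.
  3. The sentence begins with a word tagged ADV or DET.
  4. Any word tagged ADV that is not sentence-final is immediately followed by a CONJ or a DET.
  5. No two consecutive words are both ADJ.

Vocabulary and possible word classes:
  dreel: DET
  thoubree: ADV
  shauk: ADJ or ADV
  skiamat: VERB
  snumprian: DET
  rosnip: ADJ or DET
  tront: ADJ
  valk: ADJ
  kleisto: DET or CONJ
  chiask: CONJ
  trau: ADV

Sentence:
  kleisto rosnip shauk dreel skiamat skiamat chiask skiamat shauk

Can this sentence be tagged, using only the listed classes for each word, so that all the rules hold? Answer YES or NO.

NO

Candidates per position — 1:kleisto {DET,CONJ}; 2:rosnip {ADJ,DET}; 3:shauk {ADJ,ADV}; 4:dreel {DET}; 5:skiamat {VERB}; 6:skiamat {VERB}; 7:chiask {CONJ}; 8:skiamat {VERB}; 9:shauk {ADJ,ADV}.
Every candidate sequence violates at least one rule; no consistent tagging exists.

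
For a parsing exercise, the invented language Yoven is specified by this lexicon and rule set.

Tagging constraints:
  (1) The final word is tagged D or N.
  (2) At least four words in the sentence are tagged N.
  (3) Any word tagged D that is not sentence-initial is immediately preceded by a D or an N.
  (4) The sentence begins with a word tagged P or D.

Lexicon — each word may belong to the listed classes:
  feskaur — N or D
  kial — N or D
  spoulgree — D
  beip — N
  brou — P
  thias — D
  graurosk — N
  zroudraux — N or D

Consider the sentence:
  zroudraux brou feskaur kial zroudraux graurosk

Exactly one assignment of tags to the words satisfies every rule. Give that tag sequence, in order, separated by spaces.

D P N N N N

Candidates per position — 1:zroudraux {N,D}; 2:brou {P}; 3:feskaur {N,D}; 4:kial {N,D}; 5:zroudraux {N,D}; 6:graurosk {N}.
Position 1: tagging it N would leave rule 4 unsatisfiable, so it must be D.
Position 3: tagging it D would leave rule 2 unsatisfiable, so it must be N.
Position 4: tagging it D would leave rule 2 unsatisfiable, so it must be N.
Position 5: tagging it D would leave rule 2 unsatisfiable, so it must be N.
That leaves exactly one tagging: D P N N N N.
Check: rule 1 satisfied; rule 2 satisfied; rule 3 satisfied; rule 4 satisfied.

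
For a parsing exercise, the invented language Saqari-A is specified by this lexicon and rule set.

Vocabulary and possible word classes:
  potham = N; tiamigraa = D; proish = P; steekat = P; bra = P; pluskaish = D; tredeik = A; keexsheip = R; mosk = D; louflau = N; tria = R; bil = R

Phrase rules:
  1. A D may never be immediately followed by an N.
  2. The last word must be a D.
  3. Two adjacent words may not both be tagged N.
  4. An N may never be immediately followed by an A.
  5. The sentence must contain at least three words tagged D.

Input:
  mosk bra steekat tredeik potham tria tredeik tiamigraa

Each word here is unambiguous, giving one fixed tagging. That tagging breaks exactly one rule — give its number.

5

Fixed tagging: D P P A N R A D.
Checking each rule: R1 holds, R2 holds, R3 holds, R4 holds, R5 violated.
Only rule 5 fails.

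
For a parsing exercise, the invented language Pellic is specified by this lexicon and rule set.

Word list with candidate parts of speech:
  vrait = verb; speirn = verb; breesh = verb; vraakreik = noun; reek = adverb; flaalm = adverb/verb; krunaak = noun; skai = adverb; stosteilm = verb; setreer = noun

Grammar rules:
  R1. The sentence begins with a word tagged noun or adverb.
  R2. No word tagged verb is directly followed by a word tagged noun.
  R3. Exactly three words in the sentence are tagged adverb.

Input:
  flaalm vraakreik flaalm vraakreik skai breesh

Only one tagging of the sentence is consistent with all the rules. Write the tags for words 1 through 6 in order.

Candidates per position — 1:flaalm {adverb,verb}; 2:vraakreik {noun}; 3:flaalm {adverb,verb}; 4:vraakreik {noun}; 5:skai {adverb}; 6:breesh {verb}.
Word 1 cannot be verb — rule 1 would then fail for every completion. It is adverb.
Word 3 cannot be verb — rule 2 would then fail for every completion. It is adverb.
So the tagging must be: adverb noun adverb noun adverb verb.
Checking: rule 1 ok; rule 2 ok; rule 3 ok.

adverb noun adverb noun adverb verb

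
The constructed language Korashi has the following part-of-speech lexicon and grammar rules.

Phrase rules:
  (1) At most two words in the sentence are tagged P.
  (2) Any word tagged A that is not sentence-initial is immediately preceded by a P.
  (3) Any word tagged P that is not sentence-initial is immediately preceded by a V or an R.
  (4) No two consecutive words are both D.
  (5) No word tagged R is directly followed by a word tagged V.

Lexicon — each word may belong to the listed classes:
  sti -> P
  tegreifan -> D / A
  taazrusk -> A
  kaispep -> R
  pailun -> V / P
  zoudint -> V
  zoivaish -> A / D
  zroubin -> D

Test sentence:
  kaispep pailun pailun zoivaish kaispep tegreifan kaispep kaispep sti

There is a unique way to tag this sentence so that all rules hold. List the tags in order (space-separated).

R P V D R D R R P

Candidates per position — 1:kaispep {R}; 2:pailun {V,P}; 3:pailun {V,P}; 4:zoivaish {A,D}; 5:kaispep {R}; 6:tegreifan {D,A}; 7:kaispep {R}; 8:kaispep {R}; 9:sti {P}.
Position 2: V is ruled out by rule 5; that leaves P.
Position 3: P is ruled out by rule 1; that leaves V.
Position 4: A is ruled out by rule 2; that leaves D.
Position 6: A is ruled out by rule 2; that leaves D.
The only consistent sequence is: R P V D R D R R P.
Verifying each rule — rule 1 satisfied; rule 2 satisfied; rule 3 satisfied; rule 4 satisfied; rule 5 satisfied.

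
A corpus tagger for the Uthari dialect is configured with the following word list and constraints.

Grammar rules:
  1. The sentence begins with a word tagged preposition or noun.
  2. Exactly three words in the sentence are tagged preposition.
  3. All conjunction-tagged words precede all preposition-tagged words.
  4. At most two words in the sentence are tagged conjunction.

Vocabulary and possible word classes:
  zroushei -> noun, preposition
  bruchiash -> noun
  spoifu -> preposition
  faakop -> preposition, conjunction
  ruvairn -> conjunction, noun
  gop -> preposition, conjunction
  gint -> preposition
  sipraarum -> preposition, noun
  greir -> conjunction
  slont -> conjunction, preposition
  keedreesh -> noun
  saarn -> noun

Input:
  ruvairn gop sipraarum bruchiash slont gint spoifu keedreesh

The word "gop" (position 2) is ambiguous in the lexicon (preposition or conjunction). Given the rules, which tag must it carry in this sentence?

Candidates per position — 1:ruvairn {conjunction,noun}; 2:gop {preposition,conjunction}; 3:sipraarum {preposition,noun}; 4:bruchiash {noun}; 5:slont {conjunction,preposition}; 6:gint {preposition}; 7:spoifu {preposition}; 8:keedreesh {noun}.
Position 1: conjunction is ruled out by rule 1; that leaves noun.
Position 2: the remaining choice is settled jointly with positions 3, 5 — only conjunction at position 2 is part of a tagging that satisfies every rule.
The unique satisfying tagging is: noun conjunction noun noun preposition preposition preposition noun.
Check: rule 1 satisfied; rule 2 satisfied; rule 3 satisfied; rule 4 satisfied.

conjunction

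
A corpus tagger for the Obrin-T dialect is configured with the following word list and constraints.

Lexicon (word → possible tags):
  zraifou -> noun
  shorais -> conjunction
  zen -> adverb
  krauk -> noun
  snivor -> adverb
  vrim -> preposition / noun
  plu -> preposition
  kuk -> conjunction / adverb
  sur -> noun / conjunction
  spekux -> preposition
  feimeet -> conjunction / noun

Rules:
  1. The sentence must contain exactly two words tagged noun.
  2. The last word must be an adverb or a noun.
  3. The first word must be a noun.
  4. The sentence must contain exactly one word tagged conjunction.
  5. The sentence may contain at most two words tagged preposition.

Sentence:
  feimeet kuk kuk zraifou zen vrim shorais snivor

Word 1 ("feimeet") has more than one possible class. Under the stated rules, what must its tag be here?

noun

Candidates per position — 1:feimeet {conjunction,noun}; 2:kuk {conjunction,adverb}; 3:kuk {conjunction,adverb}; 4:zraifou {noun}; 5:zen {adverb}; 6:vrim {preposition,noun}; 7:shorais {conjunction}; 8:snivor {adverb}.
Position 1: conjunction is ruled out by rule 3; that leaves noun.
Position 2: conjunction is ruled out by rule 4; that leaves adverb.
Position 3: conjunction is ruled out by rule 4; that leaves adverb.
Position 6: noun is ruled out by rule 1; that leaves preposition.
The unique satisfying tagging is: noun adverb adverb noun adverb preposition conjunction adverb.
Check: rule 1 ok; rule 2 ok; rule 3 ok; rule 4 ok; rule 5 ok.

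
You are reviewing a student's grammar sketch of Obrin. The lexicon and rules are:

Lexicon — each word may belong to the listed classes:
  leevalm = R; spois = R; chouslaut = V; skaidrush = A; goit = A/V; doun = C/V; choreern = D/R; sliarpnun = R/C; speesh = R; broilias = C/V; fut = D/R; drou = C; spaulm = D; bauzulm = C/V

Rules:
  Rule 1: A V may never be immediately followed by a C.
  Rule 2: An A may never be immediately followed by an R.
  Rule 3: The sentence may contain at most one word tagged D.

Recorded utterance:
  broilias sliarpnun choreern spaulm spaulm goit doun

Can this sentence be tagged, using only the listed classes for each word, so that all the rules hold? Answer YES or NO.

NO

Candidates per position — 1:broilias {C,V}; 2:sliarpnun {R,C}; 3:choreern {D,R}; 4:spaulm {D}; 5:spaulm {D}; 6:goit {A,V}; 7:doun {C,V}.
Rule 3 cannot be satisfied by any choice of tags from the lexicon.
So there is no consistent tagging.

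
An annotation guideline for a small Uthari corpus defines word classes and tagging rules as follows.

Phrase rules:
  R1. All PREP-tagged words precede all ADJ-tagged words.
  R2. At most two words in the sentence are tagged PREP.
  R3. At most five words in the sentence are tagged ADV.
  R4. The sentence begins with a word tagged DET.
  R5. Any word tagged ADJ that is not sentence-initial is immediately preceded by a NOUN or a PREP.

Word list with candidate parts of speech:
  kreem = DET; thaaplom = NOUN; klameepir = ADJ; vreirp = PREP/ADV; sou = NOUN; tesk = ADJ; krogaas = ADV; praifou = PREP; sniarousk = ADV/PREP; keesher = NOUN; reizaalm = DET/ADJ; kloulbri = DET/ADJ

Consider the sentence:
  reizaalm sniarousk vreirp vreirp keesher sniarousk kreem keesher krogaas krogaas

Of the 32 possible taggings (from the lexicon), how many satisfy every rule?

10

Candidates per position — 1:reizaalm {DET,ADJ}; 2:sniarousk {ADV,PREP}; 3:vreirp {PREP,ADV}; 4:vreirp {PREP,ADV}; 5:keesher {NOUN}; 6:sniarousk {ADV,PREP}; 7:kreem {DET}; 8:keesher {NOUN}; 9:krogaas {ADV}; 10:krogaas {ADV}.
There are 32 candidate sequences in total.
Checking each against the rules leaves 10 sequences.
Count = 10.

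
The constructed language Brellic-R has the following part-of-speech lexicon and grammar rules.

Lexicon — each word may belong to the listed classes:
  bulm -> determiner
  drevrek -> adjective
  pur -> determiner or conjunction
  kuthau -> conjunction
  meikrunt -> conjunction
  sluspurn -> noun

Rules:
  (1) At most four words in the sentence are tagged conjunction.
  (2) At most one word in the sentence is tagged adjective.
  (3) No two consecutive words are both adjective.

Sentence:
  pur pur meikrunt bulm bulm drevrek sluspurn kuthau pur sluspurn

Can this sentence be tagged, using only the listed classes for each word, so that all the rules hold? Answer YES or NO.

YES

Candidates per position — 1:pur {determiner,conjunction}; 2:pur {determiner,conjunction}; 3:meikrunt {conjunction}; 4:bulm {determiner}; 5:bulm {determiner}; 6:drevrek {adjective}; 7:sluspurn {noun}; 8:kuthau {conjunction}; 9:pur {determiner,conjunction}; 10:sluspurn {noun}.
One satisfying assignment: conjunction determiner conjunction determiner determiner adjective noun conjunction conjunction noun.
Verifying each rule — rule 1 satisfied; rule 2 satisfied; rule 3 satisfied.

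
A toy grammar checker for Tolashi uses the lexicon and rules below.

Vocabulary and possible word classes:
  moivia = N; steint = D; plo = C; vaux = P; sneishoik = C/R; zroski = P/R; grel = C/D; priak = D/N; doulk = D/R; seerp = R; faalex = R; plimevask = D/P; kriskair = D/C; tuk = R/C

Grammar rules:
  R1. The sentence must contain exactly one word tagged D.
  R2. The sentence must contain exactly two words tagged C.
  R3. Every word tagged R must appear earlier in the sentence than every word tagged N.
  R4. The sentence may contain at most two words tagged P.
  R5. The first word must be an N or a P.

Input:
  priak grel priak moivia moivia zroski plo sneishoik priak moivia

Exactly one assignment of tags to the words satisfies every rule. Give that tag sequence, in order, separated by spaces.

N D N N N P C C N N

Candidates per position — 1:priak {D,N}; 2:grel {C,D}; 3:priak {D,N}; 4:moivia {N}; 5:moivia {N}; 6:zroski {P,R}; 7:plo {C}; 8:sneishoik {C,R}; 9:priak {D,N}; 10:moivia {N}.
Word 1 cannot be D — rule 5 would then fail for every completion. It is N.
Word 6 cannot be R — rule 3 would then fail for every completion. It is P.
Word 8 cannot be R — rule 3 would then fail for every completion. It is C.
Word 2 cannot be C — rule 2 would then fail for every completion. It is D.
Word 3 cannot be D — rule 1 would then fail for every completion. It is N.
Word 9 cannot be D — rule 1 would then fail for every completion. It is N.
The unique satisfying tagging is: N D N N N P C C N N.
Rule-by-rule: rule 1 satisfied; rule 2 satisfied; rule 3 satisfied; rule 4 satisfied; rule 5 satisfied.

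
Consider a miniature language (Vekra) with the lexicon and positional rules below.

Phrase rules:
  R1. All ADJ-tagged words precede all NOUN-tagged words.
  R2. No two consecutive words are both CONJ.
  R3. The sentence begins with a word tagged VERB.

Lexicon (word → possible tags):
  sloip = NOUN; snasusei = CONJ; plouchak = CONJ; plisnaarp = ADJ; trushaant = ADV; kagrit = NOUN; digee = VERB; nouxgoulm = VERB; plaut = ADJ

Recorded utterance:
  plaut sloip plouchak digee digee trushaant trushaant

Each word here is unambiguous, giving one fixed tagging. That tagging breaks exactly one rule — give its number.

Fixed tagging: ADJ NOUN CONJ VERB VERB ADV ADV.
Rule check: R1 ok, R2 ok, R3 fails.
Only rule 3 fails.

3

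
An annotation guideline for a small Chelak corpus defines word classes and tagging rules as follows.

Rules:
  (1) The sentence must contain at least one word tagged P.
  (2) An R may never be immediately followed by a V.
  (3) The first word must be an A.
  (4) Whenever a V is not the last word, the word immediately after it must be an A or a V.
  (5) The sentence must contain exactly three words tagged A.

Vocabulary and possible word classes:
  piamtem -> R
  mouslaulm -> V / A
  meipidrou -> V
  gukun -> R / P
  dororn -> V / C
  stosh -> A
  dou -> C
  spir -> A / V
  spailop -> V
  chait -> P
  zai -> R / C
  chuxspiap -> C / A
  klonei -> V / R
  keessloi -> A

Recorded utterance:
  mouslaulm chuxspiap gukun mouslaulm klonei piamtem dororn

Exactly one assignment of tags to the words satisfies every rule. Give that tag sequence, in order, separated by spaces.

Candidates per position — 1:mouslaulm {V,A}; 2:chuxspiap {C,A}; 3:gukun {R,P}; 4:mouslaulm {V,A}; 5:klonei {V,R}; 6:piamtem {R}; 7:dororn {V,C}.
Word 1 cannot be V — rule 3 would then fail for every completion. It is A.
Word 2 cannot be C — rule 5 would then fail for every completion. It is A.
Word 3 cannot be R — rule 1 would then fail for every completion. It is P.
Word 4 cannot be V — rule 4 would then fail for every completion. It is A.
Word 5 cannot be V — rule 4 would then fail for every completion. It is R.
Word 7 cannot be V — rule 2 would then fail for every completion. It is C.
The only consistent sequence is: A A P A R R C.
Verifying each rule — rule 1 satisfied; rule 2 satisfied; rule 3 satisfied; rule 4 satisfied; rule 5 satisfied.

A A P A R R C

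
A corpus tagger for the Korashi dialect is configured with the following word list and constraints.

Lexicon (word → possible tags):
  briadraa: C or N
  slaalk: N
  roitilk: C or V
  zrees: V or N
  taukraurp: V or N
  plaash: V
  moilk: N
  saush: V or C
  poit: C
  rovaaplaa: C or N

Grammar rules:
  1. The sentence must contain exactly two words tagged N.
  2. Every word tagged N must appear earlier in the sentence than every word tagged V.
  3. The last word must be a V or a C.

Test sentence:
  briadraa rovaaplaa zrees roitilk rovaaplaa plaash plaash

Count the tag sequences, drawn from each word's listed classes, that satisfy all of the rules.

Candidates per position — 1:briadraa {C,N}; 2:rovaaplaa {C,N}; 3:zrees {V,N}; 4:roitilk {C,V}; 5:rovaaplaa {C,N}; 6:plaash {V}; 7:plaash {V}.
There are 32 candidate sequences in total.
Checking each against the rules leaves 7 sequences.
Count = 7.

7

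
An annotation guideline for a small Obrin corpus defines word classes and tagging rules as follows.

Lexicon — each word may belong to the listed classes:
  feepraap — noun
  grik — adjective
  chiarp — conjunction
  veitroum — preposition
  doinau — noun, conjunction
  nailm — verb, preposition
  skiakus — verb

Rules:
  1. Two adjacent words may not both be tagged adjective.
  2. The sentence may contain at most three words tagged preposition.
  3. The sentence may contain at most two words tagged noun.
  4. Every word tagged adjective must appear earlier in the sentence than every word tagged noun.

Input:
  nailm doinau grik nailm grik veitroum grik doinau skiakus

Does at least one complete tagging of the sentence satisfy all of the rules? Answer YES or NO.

YES

Candidates per position — 1:nailm {verb,preposition}; 2:doinau {noun,conjunction}; 3:grik {adjective}; 4:nailm {verb,preposition}; 5:grik {adjective}; 6:veitroum {preposition}; 7:grik {adjective}; 8:doinau {noun,conjunction}; 9:skiakus {verb}.
One satisfying assignment: verb conjunction adjective preposition adjective preposition adjective conjunction verb.
Check: rule 1 ok; rule 2 ok; rule 3 ok; rule 4 ok.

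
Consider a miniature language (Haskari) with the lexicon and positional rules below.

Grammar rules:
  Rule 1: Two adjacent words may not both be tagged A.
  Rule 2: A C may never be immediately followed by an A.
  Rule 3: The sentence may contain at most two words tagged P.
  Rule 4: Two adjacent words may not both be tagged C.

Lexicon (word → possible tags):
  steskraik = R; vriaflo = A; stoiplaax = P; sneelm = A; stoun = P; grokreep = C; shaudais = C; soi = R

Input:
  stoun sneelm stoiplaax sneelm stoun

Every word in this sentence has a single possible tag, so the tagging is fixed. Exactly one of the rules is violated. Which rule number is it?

Fixed tagging: P A P A P.
Applying the rules: R1 ✓, R2 ✓, R3 ✗, R4 ✓.
Only rule 3 fails.

3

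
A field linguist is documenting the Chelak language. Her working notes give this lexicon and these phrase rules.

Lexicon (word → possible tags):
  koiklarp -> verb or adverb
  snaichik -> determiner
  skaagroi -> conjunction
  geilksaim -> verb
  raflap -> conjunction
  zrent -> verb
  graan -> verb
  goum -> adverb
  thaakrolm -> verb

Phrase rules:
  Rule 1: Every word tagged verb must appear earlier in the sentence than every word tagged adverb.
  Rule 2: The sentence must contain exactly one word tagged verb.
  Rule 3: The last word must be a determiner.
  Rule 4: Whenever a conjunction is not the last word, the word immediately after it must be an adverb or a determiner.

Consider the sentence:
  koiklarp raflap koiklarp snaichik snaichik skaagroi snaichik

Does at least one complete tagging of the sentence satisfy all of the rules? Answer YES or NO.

YES

Candidates per position — 1:koiklarp {verb,adverb}; 2:raflap {conjunction}; 3:koiklarp {verb,adverb}; 4:snaichik {determiner}; 5:snaichik {determiner}; 6:skaagroi {conjunction}; 7:snaichik {determiner}.
One satisfying assignment: verb conjunction adverb determiner determiner conjunction determiner.
Check: rule 1 satisfied; rule 2 satisfied; rule 3 satisfied; rule 4 satisfied.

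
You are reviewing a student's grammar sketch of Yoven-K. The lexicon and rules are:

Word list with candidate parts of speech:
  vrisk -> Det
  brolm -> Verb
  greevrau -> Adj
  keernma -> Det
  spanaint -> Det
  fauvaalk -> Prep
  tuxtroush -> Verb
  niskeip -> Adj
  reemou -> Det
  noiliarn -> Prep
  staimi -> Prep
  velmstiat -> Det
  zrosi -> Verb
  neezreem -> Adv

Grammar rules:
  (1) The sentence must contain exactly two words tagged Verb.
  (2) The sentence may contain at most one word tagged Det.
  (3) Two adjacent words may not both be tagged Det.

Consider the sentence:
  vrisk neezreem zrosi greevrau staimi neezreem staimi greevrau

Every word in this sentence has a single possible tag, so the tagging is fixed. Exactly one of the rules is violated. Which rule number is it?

Fixed tagging: Det Adv Verb Adj Prep Adv Prep Adj.
Rule check: R1 ✗, R2 ✓, R3 ✓.
Only rule 1 fails.

1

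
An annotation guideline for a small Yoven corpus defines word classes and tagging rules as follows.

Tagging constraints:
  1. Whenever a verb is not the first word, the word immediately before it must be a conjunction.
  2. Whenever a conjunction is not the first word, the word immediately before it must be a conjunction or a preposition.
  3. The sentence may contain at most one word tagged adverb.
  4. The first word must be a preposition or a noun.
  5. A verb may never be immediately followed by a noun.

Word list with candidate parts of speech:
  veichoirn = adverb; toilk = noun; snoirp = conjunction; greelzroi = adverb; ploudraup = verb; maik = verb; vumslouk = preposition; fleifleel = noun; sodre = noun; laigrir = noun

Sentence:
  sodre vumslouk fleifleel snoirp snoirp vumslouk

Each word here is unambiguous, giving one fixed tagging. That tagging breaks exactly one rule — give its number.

Fixed tagging: noun preposition noun conjunction conjunction preposition.
Rule check: R1 holds, R2 violated, R3 holds, R4 holds, R5 holds.
Only rule 2 fails.

2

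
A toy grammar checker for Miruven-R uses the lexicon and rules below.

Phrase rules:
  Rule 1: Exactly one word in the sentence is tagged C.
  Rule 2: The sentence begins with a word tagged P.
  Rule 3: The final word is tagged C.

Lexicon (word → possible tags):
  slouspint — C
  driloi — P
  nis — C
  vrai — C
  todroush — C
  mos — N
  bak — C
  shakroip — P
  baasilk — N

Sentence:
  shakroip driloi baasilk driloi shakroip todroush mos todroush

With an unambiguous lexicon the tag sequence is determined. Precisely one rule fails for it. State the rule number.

Fixed tagging: P P N P P C N C.
Rule check: R1 fails, R2 ok, R3 ok.
Only rule 1 fails.

1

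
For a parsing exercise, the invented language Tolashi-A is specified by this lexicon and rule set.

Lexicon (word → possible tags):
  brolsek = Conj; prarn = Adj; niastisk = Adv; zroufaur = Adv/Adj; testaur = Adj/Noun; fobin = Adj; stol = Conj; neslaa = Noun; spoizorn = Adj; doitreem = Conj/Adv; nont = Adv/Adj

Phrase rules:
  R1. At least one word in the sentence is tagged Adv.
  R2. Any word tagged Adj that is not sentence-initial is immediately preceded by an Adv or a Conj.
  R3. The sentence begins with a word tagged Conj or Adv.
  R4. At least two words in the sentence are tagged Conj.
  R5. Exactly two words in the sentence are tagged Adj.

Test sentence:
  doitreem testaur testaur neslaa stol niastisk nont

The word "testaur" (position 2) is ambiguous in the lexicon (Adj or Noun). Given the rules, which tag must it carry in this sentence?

Candidates per position — 1:doitreem {Conj,Adv}; 2:testaur {Adj,Noun}; 3:testaur {Adj,Noun}; 4:neslaa {Noun}; 5:stol {Conj}; 6:niastisk {Adv}; 7:nont {Adv,Adj}.
Position 1: Adv is ruled out by rule 4; that leaves Conj.
Position 3: Adj is ruled out by rule 2; that leaves Noun.
Position 7: Adv is ruled out by rule 5; that leaves Adj.
Position 2: Noun is ruled out by rule 5; that leaves Adj.
The only consistent sequence is: Conj Adj Noun Noun Conj Adv Adj.
Checking: rule 1 ok; rule 2 ok; rule 3 ok; rule 4 ok; rule 5 ok.

Adj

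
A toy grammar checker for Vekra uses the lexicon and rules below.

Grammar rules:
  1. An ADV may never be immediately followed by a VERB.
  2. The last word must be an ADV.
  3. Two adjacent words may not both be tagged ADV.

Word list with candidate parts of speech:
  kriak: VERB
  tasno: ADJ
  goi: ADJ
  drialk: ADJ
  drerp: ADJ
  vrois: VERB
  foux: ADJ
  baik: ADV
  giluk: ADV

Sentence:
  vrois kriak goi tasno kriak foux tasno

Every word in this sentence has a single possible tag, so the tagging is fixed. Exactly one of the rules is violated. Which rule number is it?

Fixed tagging: VERB VERB ADJ ADJ VERB ADJ ADJ.
Checking each rule: R1 holds, R2 violated, R3 holds.
Only rule 2 fails.

2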